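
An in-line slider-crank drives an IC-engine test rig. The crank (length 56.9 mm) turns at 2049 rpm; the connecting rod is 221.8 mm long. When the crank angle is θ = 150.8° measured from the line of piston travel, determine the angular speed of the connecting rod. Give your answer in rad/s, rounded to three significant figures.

ω = 214.6 rad/s (converted from 2049 rpm).
The rod makes angle φ with the slider axis where L sinφ = r sinθ; differentiating, L cosφ·φ̇ = r ω cosθ.
L cosφ = √(L² − r² sin²θ) = 0.22006 m.
|ω_rod| = r ω |cosθ| / √(L² − r² sin²θ) = 0.0569·214.6·0.87292/0.22006 = 48.431 rad/s.

48.4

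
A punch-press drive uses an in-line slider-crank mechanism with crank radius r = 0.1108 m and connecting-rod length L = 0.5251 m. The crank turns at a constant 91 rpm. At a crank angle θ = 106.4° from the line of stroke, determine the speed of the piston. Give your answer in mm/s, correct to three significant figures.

951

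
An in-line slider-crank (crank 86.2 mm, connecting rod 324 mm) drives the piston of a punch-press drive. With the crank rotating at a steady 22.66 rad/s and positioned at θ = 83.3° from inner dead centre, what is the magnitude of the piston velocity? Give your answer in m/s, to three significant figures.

ω = 22.66 rad/s
For an in-line slider-crank, x = r cosθ + √(L² − r² sin²θ), so v = −rω sinθ·[1 + r cosθ/√(L² − r² sin²θ)].
With r = 0.0862 m, L = 0.324 m, θ = 83.3°: √(L² − r² sin²θ) = 0.31248 m.
v = −0.0862·22.66·0.99317·[1 + 0.0862·0.11667/0.31248] = -2.0024 m/s.
|v| = 2.0024 m/s.

2.00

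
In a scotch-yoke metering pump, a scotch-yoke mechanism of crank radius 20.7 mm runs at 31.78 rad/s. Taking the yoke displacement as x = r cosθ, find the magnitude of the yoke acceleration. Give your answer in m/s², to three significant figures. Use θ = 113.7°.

ω = 31.78 rad/s
x = r cosθ ⇒ ẍ = −rω² cosθ (ω constant).
|a| = rω²|cosθ| = 0.0207·(31.78)²·|cos 113.7°| = 8.4033 m/s².

8.40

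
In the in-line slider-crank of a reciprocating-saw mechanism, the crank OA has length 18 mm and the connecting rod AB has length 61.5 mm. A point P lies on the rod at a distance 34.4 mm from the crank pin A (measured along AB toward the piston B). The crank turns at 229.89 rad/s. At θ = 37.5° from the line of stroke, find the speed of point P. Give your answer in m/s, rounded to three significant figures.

3.20

ω = 229.9 rad/s.  Crank-pin speed |V_A| = rω = 4.138 m/s, perpendicular to OA.
Rod angle: sinφ = −(r/L) sinθ ⇒ φ = -10.263°; ω_rod = −rω cosθ/√(L²−r²sin²θ) = -54.249 rad/s.
V_P = V_A + ω_rod × AP, with AP = 0.0344 m along the rod.
Components: V_Px = −rω sinθ − a·ω_rod·sinφ = -2.8516 m/s;  V_Py = rω cosθ + a·ω_rod·cosφ = +1.4466 m/s.
|V_P| = √(V_Px² + V_Py²) = 3.1975 m/s.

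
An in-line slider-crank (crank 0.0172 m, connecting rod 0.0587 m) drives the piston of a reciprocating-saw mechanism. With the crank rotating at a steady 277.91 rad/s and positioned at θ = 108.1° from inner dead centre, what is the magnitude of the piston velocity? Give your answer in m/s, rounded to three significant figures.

4.11

ω = 277.9 rad/s
For an in-line slider-crank, x = r cosθ + √(L² − r² sin²θ), so v = −rω sinθ·[1 + r cosθ/√(L² − r² sin²θ)].
With r = 0.0172 m, L = 0.0587 m, θ = 108.1°: √(L² − r² sin²θ) = 0.056377 m.
v = −0.0172·277.9·0.95052·[1 + 0.0172·-0.31068/0.056377] = -4.1129 m/s.
|v| = 4.1129 m/s.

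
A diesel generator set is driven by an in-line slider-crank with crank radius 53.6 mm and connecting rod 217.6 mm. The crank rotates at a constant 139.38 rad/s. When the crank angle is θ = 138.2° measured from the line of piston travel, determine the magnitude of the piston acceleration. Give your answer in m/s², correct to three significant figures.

ω = 139.4 rad/s
x(θ) = r cosθ + √(L² − r² sin²θ); with ω constant, a = ω²·d²x/dθ².
d²x/dθ² = −r cosθ − r²(cos2θ)/√u − r⁴ sin²2θ/(4u^{3/2}),  u = L² − r² sin²θ = 0.0460734 m².
Substituting r = 0.0536 m, L = 0.2176 m, θ = 138.2°: d²x/dθ² = +0.038259 m.
a = ω²·d²x/dθ² = (139.4)²·(+0.038259) = +743.26 m/s²;  |a| = 743.26 m/s².

743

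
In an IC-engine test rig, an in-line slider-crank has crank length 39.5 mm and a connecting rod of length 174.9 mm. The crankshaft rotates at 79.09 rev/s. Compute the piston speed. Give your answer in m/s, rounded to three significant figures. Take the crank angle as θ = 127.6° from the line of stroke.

ω = 2π·79.1 = 496.9 rad/s
For an in-line slider-crank, x = r cosθ + √(L² − r² sin²θ), so v = −rω sinθ·[1 + r cosθ/√(L² − r² sin²θ)].
With r = 0.0395 m, L = 0.1749 m, θ = 127.6°: √(L² − r² sin²θ) = 0.17208 m.
v = −0.0395·496.9·0.79229·[1 + 0.0395·-0.61015/0.17208] = -13.374 m/s.
|v| = 13.374 m/s.

13.4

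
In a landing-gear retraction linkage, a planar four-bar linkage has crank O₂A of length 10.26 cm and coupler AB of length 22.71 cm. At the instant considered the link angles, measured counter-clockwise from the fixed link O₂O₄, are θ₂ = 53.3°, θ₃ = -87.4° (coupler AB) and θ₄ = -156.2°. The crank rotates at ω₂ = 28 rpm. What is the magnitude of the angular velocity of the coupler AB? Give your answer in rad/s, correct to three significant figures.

0.700

ω₂ = 2.932 rad/s (from 28 rpm).
Differentiating the loop-closure r₂e^{iθ₂}+r₃e^{iθ₃}=r₁+r₄e^{iθ₄} gives r₂ω₂e^{iθ₂}+r₃ω₃e^{iθ₃}=r₄ω₄e^{iθ₄}.
Eliminating the other unknown: ω₃ = r₂ω₂ sin(θ₄−θ₂) / [r₃ sin(θ₃−θ₄)].
Numerator sine = +0.49242; denominator sine = +0.93232.
Result = 0.1026·2.932·(+0.49242) / (0.2271·(+0.93232)) = +0.69966 rad/s; magnitude 0.69966 rad/s.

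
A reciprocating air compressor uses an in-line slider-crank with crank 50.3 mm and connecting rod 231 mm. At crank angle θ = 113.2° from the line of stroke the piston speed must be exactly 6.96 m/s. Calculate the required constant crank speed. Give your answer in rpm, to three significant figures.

For an in-line slider-crank, |v_piston| = rω|sinθ|·[1 + r cosθ/√(L² − r² sin²θ)].
With r = 0.0503 m, L = 0.231 m, θ = 113.2°: the bracketed kinematic factor |dx/dθ| = 0.042185 m.
ω = v/|dx/dθ| = 6.96/0.042185 = 164.99 rad/s.
N = 60ω/(2π) = 1575.5 rpm.

1580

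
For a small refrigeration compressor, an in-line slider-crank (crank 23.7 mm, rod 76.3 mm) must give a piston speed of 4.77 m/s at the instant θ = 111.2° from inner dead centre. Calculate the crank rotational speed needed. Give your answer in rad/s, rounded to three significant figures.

For an in-line slider-crank, |v_piston| = rω|sinθ|·[1 + r cosθ/√(L² − r² sin²θ)].
With r = 0.0237 m, L = 0.0763 m, θ = 111.2°: the bracketed kinematic factor |dx/dθ| = 0.019503 m.
ω = v/|dx/dθ| = 4.77/0.019503 = 244.58 rad/s.

245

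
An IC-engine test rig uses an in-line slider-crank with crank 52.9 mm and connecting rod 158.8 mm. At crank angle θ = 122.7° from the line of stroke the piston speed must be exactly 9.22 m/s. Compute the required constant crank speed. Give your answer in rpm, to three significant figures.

2430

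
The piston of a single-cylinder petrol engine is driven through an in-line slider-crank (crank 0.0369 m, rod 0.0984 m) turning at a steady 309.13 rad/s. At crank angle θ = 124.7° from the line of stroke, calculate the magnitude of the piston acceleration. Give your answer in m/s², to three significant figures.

ω = 309.1 rad/s
x(θ) = r cosθ + √(L² − r² sin²θ); with ω constant, a = ω²·d²x/dθ².
d²x/dθ² = −r cosθ − r²(cos2θ)/√u − r⁴ sin²2θ/(4u^{3/2}),  u = L² − r² sin²θ = 0.00876222 m².
Substituting r = 0.0369 m, L = 0.0984 m, θ = 124.7°: d²x/dθ² = +0.025629 m.
a = ω²·d²x/dθ² = (309.1)²·(+0.025629) = +2449.2 m/s²;  |a| = 2449.2 m/s².

2450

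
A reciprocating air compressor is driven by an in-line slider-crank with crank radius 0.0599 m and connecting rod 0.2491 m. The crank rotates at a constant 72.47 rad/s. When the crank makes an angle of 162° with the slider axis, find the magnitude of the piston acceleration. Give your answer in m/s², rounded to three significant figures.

ω = 72.47 rad/s
x(θ) = r cosθ + √(L² − r² sin²θ); with ω constant, a = ω²·d²x/dθ².
d²x/dθ² = −r cosθ − r²(cos2θ)/√u − r⁴ sin²2θ/(4u^{3/2}),  u = L² − r² sin²θ = 0.0617082 m².
Substituting r = 0.0599 m, L = 0.2491 m, θ = 162°: d²x/dθ² = +0.04521 m.
a = ω²·d²x/dθ² = (72.47)²·(+0.04521) = +237.44 m/s²;  |a| = 237.44 m/s².

237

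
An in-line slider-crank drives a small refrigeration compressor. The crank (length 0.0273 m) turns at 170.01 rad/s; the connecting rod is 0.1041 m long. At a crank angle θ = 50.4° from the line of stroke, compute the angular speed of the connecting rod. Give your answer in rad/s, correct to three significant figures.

29.0

ω = 170 rad/s
The rod makes angle φ with the slider axis where L sinφ = r sinθ; differentiating, L cosφ·φ̇ = r ω cosθ.
L cosφ = √(L² − r² sin²θ) = 0.10195 m.
|ω_rod| = r ω |cosθ| / √(L² − r² sin²θ) = 0.0273·170·0.63742/0.10195 = 29.018 rad/s.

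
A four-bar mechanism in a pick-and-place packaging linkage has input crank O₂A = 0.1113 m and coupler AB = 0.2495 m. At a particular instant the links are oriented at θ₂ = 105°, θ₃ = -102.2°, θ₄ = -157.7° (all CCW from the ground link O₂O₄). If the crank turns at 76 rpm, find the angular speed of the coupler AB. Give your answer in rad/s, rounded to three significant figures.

4.27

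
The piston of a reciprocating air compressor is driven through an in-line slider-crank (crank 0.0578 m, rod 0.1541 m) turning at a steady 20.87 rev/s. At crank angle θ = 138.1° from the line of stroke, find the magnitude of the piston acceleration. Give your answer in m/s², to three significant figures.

684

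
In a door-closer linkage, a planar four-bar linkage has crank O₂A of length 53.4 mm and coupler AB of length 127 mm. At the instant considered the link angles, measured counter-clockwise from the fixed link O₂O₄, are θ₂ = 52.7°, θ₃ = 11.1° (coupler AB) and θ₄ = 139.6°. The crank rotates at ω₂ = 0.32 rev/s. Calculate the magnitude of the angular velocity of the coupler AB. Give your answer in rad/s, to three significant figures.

1.08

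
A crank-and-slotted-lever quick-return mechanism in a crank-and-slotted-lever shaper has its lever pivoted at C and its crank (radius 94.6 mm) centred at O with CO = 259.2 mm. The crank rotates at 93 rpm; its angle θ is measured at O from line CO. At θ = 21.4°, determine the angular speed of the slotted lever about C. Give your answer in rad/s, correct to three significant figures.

ω = 9.739 rad/s (from 93 rpm).
Crank pin A relative to C: A = (d + r cosθ, r sinθ); lever angle φ = atan2(r sinθ, d + r cosθ).
Differentiating tanφ: φ̇ = rω(d cosθ + r)/(d² + r² + 2dr cosθ).
d² + r² + 2dr cosθ = |CA|² = 0.121793 m²;  d cosθ + r = +0.33593 m.
|ω_lever| = |0.0946·9.739·+0.33593| / 0.121793 = 2.5411 rad/s.

2.54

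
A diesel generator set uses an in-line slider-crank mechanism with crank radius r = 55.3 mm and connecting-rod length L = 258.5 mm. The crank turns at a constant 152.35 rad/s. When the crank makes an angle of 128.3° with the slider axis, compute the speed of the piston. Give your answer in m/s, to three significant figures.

ω = 152.3 rad/s
For an in-line slider-crank, x = r cosθ + √(L² − r² sin²θ), so v = −rω sinθ·[1 + r cosθ/√(L² − r² sin²θ)].
With r = 0.0553 m, L = 0.2585 m, θ = 128.3°: √(L² − r² sin²θ) = 0.25483 m.
v = −0.0553·152.3·0.78478·[1 + 0.0553·-0.61978/0.25483] = -5.7225 m/s.
|v| = 5.7225 m/s.

5.72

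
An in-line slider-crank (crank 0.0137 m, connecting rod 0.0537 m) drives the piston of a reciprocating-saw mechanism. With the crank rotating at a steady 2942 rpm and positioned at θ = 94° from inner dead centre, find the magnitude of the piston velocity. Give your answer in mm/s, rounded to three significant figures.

4130

ω = 2π·2942/60 = 308.1 rad/s
For an in-line slider-crank, x = r cosθ + √(L² − r² sin²θ), so v = −rω sinθ·[1 + r cosθ/√(L² − r² sin²θ)].
With r = 0.0137 m, L = 0.0537 m, θ = 94°: √(L² − r² sin²θ) = 0.051932 m.
v = −0.0137·308.1·0.99756·[1 + 0.0137·-0.06976/0.051932] = -4.133 m/s.
|v| = 4.133 m/s = 4133 mm/s.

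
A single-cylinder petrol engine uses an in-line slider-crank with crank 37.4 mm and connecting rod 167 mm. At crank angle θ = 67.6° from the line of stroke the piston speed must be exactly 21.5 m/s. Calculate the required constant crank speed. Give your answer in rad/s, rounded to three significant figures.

572

For an in-line slider-crank, |v_piston| = rω|sinθ|·[1 + r cosθ/√(L² − r² sin²θ)].
With r = 0.0374 m, L = 0.167 m, θ = 67.6°: the bracketed kinematic factor |dx/dθ| = 0.037594 m.
ω = v/|dx/dθ| = 21.5/0.037594 = 571.89 rad/s.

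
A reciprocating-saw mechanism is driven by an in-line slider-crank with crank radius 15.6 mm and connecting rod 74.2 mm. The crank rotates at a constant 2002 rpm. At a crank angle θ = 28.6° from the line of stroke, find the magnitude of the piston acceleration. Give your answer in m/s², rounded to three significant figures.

682

ω = 2π·2002/60 = 209.6 rad/s
x(θ) = r cosθ + √(L² − r² sin²θ); with ω constant, a = ω²·d²x/dθ².
d²x/dθ² = −r cosθ − r²(cos2θ)/√u − r⁴ sin²2θ/(4u^{3/2}),  u = L² − r² sin²θ = 0.00544988 m².
Substituting r = 0.0156 m, L = 0.0742 m, θ = 28.6°: d²x/dθ² = -0.015508 m.
a = ω²·d²x/dθ² = (209.6)²·(-0.015508) = -681.63 m/s²;  |a| = 681.63 m/s².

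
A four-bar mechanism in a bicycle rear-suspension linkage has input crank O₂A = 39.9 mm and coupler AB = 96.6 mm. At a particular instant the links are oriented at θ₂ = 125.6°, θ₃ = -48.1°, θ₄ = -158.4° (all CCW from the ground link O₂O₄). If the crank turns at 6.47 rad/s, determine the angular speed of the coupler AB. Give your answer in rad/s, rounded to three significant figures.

2.76

ω₂ = 6.47 rad/s
Differentiating the loop-closure r₂e^{iθ₂}+r₃e^{iθ₃}=r₁+r₄e^{iθ₄} gives r₂ω₂e^{iθ₂}+r₃ω₃e^{iθ₃}=r₄ω₄e^{iθ₄}.
Eliminating the other unknown: ω₃ = r₂ω₂ sin(θ₄−θ₂) / [r₃ sin(θ₃−θ₄)].
Numerator sine = +0.97030; denominator sine = +0.93789.
Result = 0.0399·6.47·(+0.97030) / (0.0966·(+0.93789)) = +2.7647 rad/s; magnitude 2.7647 rad/s.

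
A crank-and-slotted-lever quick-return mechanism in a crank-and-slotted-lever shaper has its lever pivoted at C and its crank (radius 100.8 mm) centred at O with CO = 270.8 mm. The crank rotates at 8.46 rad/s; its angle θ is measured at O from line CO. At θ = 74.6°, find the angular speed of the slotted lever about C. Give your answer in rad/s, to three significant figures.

ω = 8.46 rad/s
Crank pin A relative to C: A = (d + r cosθ, r sinθ); lever angle φ = atan2(r sinθ, d + r cosθ).
Differentiating tanφ: φ̇ = rω(d cosθ + r)/(d² + r² + 2dr cosθ).
d² + r² + 2dr cosθ = |CA|² = 0.0979909 m²;  d cosθ + r = +0.17271 m.
|ω_lever| = |0.1008·8.46·+0.17271| / 0.0979909 = 1.503 rad/s.

1.50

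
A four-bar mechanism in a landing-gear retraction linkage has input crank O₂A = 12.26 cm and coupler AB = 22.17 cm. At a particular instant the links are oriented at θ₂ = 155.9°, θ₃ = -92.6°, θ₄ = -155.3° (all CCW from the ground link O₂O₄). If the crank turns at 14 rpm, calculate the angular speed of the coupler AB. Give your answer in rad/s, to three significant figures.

0.686

ω₂ = 1.466 rad/s (from 14 rpm).
Differentiating the loop-closure r₂e^{iθ₂}+r₃e^{iθ₃}=r₁+r₄e^{iθ₄} gives r₂ω₂e^{iθ₂}+r₃ω₃e^{iθ₃}=r₄ω₄e^{iθ₄}.
Eliminating the other unknown: ω₃ = r₂ω₂ sin(θ₄−θ₂) / [r₃ sin(θ₃−θ₄)].
Numerator sine = +0.75241; denominator sine = +0.88862.
Result = 0.1226·1.466·(+0.75241) / (0.2217·(+0.88862)) = +0.68647 rad/s; magnitude 0.68647 rad/s.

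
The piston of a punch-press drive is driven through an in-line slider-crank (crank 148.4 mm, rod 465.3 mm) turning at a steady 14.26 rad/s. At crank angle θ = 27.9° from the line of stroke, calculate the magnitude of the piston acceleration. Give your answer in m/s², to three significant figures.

32.3

ω = 14.26 rad/s
x(θ) = r cosθ + √(L² − r² sin²θ); with ω constant, a = ω²·d²x/dθ².
d²x/dθ² = −r cosθ − r²(cos2θ)/√u − r⁴ sin²2θ/(4u^{3/2}),  u = L² − r² sin²θ = 0.211682 m².
Substituting r = 0.1484 m, L = 0.4653 m, θ = 27.9°: d²x/dθ² = -0.15891 m.
a = ω²·d²x/dθ² = (14.26)²·(-0.15891) = -32.313 m/s²;  |a| = 32.313 m/s².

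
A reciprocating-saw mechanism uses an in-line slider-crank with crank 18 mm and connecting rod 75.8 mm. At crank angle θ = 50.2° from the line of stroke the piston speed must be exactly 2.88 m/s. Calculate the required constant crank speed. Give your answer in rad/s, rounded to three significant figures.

180

For an in-line slider-crank, |v_piston| = rω|sinθ|·[1 + r cosθ/√(L² − r² sin²θ)].
With r = 0.018 m, L = 0.0758 m, θ = 50.2°: the bracketed kinematic factor |dx/dθ| = 0.015967 m.
ω = v/|dx/dθ| = 2.88/0.015967 = 180.37 rad/s.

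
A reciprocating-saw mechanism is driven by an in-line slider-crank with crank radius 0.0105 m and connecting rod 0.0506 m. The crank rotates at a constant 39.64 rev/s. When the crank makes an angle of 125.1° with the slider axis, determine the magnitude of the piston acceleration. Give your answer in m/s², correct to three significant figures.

420

ω = 2π·39.6 = 249.1 rad/s
x(θ) = r cosθ + √(L² − r² sin²θ); with ω constant, a = ω²·d²x/dθ².
d²x/dθ² = −r cosθ − r²(cos2θ)/√u − r⁴ sin²2θ/(4u^{3/2}),  u = L² − r² sin²θ = 0.00248656 m².
Substituting r = 0.0105 m, L = 0.0506 m, θ = 125.1°: d²x/dθ² = +0.0067648 m.
a = ω²·d²x/dθ² = (249.1)²·(+0.0067648) = +419.64 m/s²;  |a| = 419.64 m/s².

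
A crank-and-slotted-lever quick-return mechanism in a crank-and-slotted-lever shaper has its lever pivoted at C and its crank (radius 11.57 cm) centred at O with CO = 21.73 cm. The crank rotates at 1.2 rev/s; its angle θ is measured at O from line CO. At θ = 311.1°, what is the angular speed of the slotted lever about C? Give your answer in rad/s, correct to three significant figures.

2.41

ω = 7.54 rad/s (from 1.2 rev/s).
Crank pin A relative to C: A = (d + r cosθ, r sinθ); lever angle φ = atan2(r sinθ, d + r cosθ).
Differentiating tanφ: φ̇ = rω(d cosθ + r)/(d² + r² + 2dr cosθ).
d² + r² + 2dr cosθ = |CA|² = 0.0936607 m²;  d cosθ + r = +0.25855 m.
|ω_lever| = |0.1157·7.54·+0.25855| / 0.0936607 = 2.4081 rad/s.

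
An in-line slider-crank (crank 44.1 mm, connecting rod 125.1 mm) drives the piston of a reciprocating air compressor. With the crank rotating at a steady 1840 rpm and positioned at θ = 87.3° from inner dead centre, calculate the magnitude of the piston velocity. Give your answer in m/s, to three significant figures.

8.64

ω = 2π·1840/60 = 192.7 rad/s
For an in-line slider-crank, x = r cosθ + √(L² − r² sin²θ), so v = −rω sinθ·[1 + r cosθ/√(L² − r² sin²θ)].
With r = 0.0441 m, L = 0.1251 m, θ = 87.3°: √(L² − r² sin²θ) = 0.11709 m.
v = −0.0441·192.7·0.99889·[1 + 0.0441·0.04711/0.11709] = -8.6385 m/s.
|v| = 8.6385 m/s.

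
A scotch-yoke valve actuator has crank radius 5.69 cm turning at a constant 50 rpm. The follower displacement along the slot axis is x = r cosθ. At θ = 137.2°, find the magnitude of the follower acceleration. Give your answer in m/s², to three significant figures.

ω = 5.236 rad/s (from 50 rpm).
x = r cosθ ⇒ ẍ = −rω² cosθ (ω constant).
|a| = rω²|cosθ| = 0.0569·(5.236)²·|cos 137.2°| = 1.1446 m/s².

1.14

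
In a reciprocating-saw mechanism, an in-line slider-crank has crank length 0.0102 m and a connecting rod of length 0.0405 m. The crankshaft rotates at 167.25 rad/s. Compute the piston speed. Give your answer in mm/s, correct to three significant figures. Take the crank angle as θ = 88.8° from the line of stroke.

ω = 167.2 rad/s
For an in-line slider-crank, x = r cosθ + √(L² − r² sin²θ), so v = −rω sinθ·[1 + r cosθ/√(L² − r² sin²θ)].
With r = 0.0102 m, L = 0.0405 m, θ = 88.8°: √(L² − r² sin²θ) = 0.039195 m.
v = −0.0102·167.2·0.99978·[1 + 0.0102·0.02094/0.039195] = -1.7149 m/s.
|v| = 1.7149 m/s = 1714.9 mm/s.

1710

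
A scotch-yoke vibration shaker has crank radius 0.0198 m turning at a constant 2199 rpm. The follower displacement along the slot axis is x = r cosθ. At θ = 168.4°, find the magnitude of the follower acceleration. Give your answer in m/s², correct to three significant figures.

ω = 230.3 rad/s (from 2199 rpm).
x = r cosθ ⇒ ẍ = −rω² cosθ (ω constant).
|a| = rω²|cosθ| = 0.0198·(230.3)²·|cos 168.4°| = 1028.5 m/s².

1030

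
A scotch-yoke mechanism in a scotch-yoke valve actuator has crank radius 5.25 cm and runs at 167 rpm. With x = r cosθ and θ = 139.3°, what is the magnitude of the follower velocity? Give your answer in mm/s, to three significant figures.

599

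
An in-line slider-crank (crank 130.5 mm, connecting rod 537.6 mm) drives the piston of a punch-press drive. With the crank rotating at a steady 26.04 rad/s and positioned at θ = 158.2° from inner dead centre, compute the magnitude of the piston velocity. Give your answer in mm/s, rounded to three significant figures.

ω = 26.04 rad/s
For an in-line slider-crank, x = r cosθ + √(L² − r² sin²θ), so v = −rω sinθ·[1 + r cosθ/√(L² − r² sin²θ)].
With r = 0.1305 m, L = 0.5376 m, θ = 158.2°: √(L² − r² sin²θ) = 0.53541 m.
v = −0.1305·26.04·0.37137·[1 + 0.1305·-0.92849/0.53541] = -0.97639 m/s.
|v| = 0.97639 m/s = 976.39 mm/s.

976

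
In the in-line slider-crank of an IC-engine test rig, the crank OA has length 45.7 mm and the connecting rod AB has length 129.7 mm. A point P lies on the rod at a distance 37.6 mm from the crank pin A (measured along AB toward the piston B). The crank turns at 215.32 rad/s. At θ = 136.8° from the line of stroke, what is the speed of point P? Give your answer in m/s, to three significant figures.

8.04

ω = 215.3 rad/s.  Crank-pin speed |V_A| = rω = 9.8401 m/s, perpendicular to OA.
Rod angle: sinφ = −(r/L) sinθ ⇒ φ = -13.957°; ω_rod = −rω cosθ/√(L²−r²sin²θ) = +56.988 rad/s.
V_P = V_A + ω_rod × AP, with AP = 0.0376 m along the rod.
Components: V_Px = −rω sinθ − a·ω_rod·sinφ = -6.2192 m/s;  V_Py = rω cosθ + a·ω_rod·cosφ = -5.0936 m/s.
|V_P| = √(V_Px² + V_Py²) = 8.0389 m/s.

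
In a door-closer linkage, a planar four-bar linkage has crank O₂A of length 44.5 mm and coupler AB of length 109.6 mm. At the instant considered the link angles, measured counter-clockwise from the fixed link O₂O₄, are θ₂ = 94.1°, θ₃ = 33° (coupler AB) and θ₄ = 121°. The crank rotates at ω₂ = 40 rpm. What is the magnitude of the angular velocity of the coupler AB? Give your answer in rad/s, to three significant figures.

ω₂ = 4.189 rad/s (from 40 rpm).
Differentiating the loop-closure r₂e^{iθ₂}+r₃e^{iθ₃}=r₁+r₄e^{iθ₄} gives r₂ω₂e^{iθ₂}+r₃ω₃e^{iθ₃}=r₄ω₄e^{iθ₄}.
Eliminating the other unknown: ω₃ = r₂ω₂ sin(θ₄−θ₂) / [r₃ sin(θ₃−θ₄)].
Numerator sine = +0.45243; denominator sine = -0.99939.
Result = 0.0445·4.189·(+0.45243) / (0.1096·(-0.99939)) = -0.76994 rad/s; magnitude 0.76994 rad/s.

0.770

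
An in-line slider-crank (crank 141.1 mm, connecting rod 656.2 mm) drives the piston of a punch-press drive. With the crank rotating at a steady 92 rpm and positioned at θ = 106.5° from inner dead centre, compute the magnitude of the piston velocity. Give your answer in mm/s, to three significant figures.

1220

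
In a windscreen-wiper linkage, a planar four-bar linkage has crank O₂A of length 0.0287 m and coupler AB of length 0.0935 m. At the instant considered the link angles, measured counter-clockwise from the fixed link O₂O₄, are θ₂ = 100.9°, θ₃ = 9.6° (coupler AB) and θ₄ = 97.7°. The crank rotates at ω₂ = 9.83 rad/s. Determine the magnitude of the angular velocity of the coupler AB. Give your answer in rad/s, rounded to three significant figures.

0.169

ω₂ = 9.83 rad/s
Differentiating the loop-closure r₂e^{iθ₂}+r₃e^{iθ₃}=r₁+r₄e^{iθ₄} gives r₂ω₂e^{iθ₂}+r₃ω₃e^{iθ₃}=r₄ω₄e^{iθ₄}.
Eliminating the other unknown: ω₃ = r₂ω₂ sin(θ₄−θ₂) / [r₃ sin(θ₃−θ₄)].
Numerator sine = -0.05582; denominator sine = -0.99945.
Result = 0.0287·9.83·(-0.05582) / (0.0935·(-0.99945)) = +0.16852 rad/s; magnitude 0.16852 rad/s.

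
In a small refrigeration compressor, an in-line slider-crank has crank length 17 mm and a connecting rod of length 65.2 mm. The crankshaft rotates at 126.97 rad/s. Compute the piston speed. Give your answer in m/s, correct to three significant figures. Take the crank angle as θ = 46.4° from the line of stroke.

ω = 127 rad/s
For an in-line slider-crank, x = r cosθ + √(L² − r² sin²θ), so v = −rω sinθ·[1 + r cosθ/√(L² − r² sin²θ)].
With r = 0.017 m, L = 0.0652 m, θ = 46.4°: √(L² − r² sin²θ) = 0.064027 m.
v = −0.017·127·0.72417·[1 + 0.017·0.68962/0.064027] = -1.8493 m/s.
|v| = 1.8493 m/s.

1.85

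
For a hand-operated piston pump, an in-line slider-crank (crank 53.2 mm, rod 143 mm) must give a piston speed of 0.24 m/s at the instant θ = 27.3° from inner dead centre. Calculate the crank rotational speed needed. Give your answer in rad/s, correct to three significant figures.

7.36

For an in-line slider-crank, |v_piston| = rω|sinθ|·[1 + r cosθ/√(L² − r² sin²θ)].
With r = 0.0532 m, L = 0.143 m, θ = 27.3°: the bracketed kinematic factor |dx/dθ| = 0.032587 m.
ω = v/|dx/dθ| = 0.24/0.032587 = 7.365 rad/s.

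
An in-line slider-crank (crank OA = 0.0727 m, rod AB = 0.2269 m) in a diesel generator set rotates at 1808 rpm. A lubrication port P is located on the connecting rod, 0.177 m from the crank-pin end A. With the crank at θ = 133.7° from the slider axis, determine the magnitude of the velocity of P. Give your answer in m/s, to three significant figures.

8.45

ω = 189.3 rad/s.  Crank-pin speed |V_A| = rω = 13.765 m/s, perpendicular to OA.
Rod angle: sinφ = −(r/L) sinθ ⇒ φ = -13.394°; ω_rod = −rω cosθ/√(L²−r²sin²θ) = +43.083 rad/s.
V_P = V_A + ω_rod × AP, with AP = 0.177 m along the rod.
Components: V_Px = −rω sinθ − a·ω_rod·sinφ = -8.1849 m/s;  V_Py = rω cosθ + a·ω_rod·cosφ = -2.0914 m/s.
|V_P| = √(V_Px² + V_Py²) = 8.4478 m/s.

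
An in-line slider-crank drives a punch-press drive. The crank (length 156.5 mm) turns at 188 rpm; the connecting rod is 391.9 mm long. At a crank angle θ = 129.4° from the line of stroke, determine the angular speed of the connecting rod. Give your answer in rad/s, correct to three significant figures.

5.25

ω = 19.69 rad/s (converted from 188 rpm).
The rod makes angle φ with the slider axis where L sinφ = r sinθ; differentiating, L cosφ·φ̇ = r ω cosθ.
L cosφ = √(L² − r² sin²θ) = 0.37277 m.
|ω_rod| = r ω |cosθ| / √(L² − r² sin²θ) = 0.1565·19.69·0.63473/0.37277 = 5.2462 rad/s.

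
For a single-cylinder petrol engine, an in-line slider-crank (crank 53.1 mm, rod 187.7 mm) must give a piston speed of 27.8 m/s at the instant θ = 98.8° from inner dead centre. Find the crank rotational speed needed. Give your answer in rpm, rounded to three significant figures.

5300

For an in-line slider-crank, |v_piston| = rω|sinθ|·[1 + r cosθ/√(L² − r² sin²θ)].
With r = 0.0531 m, L = 0.1877 m, θ = 98.8°: the bracketed kinematic factor |dx/dθ| = 0.05011 m.
ω = v/|dx/dθ| = 27.8/0.05011 = 554.78 rad/s.
N = 60ω/(2π) = 5297.8 rpm.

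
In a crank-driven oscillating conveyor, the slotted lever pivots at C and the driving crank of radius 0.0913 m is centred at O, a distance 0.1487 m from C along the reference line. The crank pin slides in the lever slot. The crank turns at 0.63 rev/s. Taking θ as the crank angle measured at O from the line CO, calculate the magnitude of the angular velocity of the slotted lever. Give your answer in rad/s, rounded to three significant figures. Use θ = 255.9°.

ω = 3.958 rad/s (from 0.63 rev/s).
Crank pin A relative to C: A = (d + r cosθ, r sinθ); lever angle φ = atan2(r sinθ, d + r cosθ).
Differentiating tanφ: φ̇ = rω(d cosθ + r)/(d² + r² + 2dr cosθ).
d² + r² + 2dr cosθ = |CA|² = 0.0238326 m²;  d cosθ + r = +0.055074 m.
|ω_lever| = |0.0913·3.958·+0.055074| / 0.0238326 = 0.83516 rad/s.

0.835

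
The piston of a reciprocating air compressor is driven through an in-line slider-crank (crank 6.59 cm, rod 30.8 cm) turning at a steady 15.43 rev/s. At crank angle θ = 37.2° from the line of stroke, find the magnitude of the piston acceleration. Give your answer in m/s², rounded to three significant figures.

531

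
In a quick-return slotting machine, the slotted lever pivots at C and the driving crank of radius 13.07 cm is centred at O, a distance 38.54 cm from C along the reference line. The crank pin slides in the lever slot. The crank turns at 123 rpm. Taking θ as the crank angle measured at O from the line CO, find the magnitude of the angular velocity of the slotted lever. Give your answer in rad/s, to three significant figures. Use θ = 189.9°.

ω = 12.88 rad/s (from 123 rpm).
Crank pin A relative to C: A = (d + r cosθ, r sinθ); lever angle φ = atan2(r sinθ, d + r cosθ).
Differentiating tanφ: φ̇ = rω(d cosθ + r)/(d² + r² + 2dr cosθ).
d² + r² + 2dr cosθ = |CA|² = 0.0663722 m²;  d cosθ + r = -0.24896 m.
|ω_lever| = |0.1307·12.88·-0.24896| / 0.0663722 = 6.3147 rad/s.

6.31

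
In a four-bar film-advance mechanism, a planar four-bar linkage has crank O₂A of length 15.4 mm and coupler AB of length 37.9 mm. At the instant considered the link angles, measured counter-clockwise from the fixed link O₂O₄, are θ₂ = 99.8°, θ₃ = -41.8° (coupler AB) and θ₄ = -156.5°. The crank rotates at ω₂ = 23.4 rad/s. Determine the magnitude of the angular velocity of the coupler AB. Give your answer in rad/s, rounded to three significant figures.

10.2

ω₂ = 23.4 rad/s
Differentiating the loop-closure r₂e^{iθ₂}+r₃e^{iθ₃}=r₁+r₄e^{iθ₄} gives r₂ω₂e^{iθ₂}+r₃ω₃e^{iθ₃}=r₄ω₄e^{iθ₄}.
Eliminating the other unknown: ω₃ = r₂ω₂ sin(θ₄−θ₂) / [r₃ sin(θ₃−θ₄)].
Numerator sine = +0.97155; denominator sine = +0.90851.
Result = 0.0154·23.4·(+0.97155) / (0.0379·(+0.90851)) = +10.168 rad/s; magnitude 10.168 rad/s.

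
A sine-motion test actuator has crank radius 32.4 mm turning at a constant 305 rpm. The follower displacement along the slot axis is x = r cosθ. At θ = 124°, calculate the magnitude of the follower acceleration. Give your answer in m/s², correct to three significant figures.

ω = 31.94 rad/s (from 305 rpm).
x = r cosθ ⇒ ẍ = −rω² cosθ (ω constant).
|a| = rω²|cosθ| = 0.0324·(31.94)²·|cos 124°| = 18.483 m/s².

18.5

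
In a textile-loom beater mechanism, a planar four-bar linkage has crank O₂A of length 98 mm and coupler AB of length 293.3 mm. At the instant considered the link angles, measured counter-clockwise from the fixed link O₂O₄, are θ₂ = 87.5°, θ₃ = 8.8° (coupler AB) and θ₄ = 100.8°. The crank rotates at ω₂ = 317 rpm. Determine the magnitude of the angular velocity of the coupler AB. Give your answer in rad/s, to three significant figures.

2.55

ω₂ = 33.2 rad/s (from 317 rpm).
Differentiating the loop-closure r₂e^{iθ₂}+r₃e^{iθ₃}=r₁+r₄e^{iθ₄} gives r₂ω₂e^{iθ₂}+r₃ω₃e^{iθ₃}=r₄ω₄e^{iθ₄}.
Eliminating the other unknown: ω₃ = r₂ω₂ sin(θ₄−θ₂) / [r₃ sin(θ₃−θ₄)].
Numerator sine = +0.23005; denominator sine = -0.99939.
Result = 0.098·33.2·(+0.23005) / (0.2933·(-0.99939)) = -2.5532 rad/s; magnitude 2.5532 rad/s.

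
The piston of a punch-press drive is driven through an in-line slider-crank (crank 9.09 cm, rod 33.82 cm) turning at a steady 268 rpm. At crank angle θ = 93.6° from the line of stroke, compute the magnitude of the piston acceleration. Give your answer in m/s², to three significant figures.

ω = 2π·268/60 = 28.06 rad/s
x(θ) = r cosθ + √(L² − r² sin²θ); with ω constant, a = ω²·d²x/dθ².
d²x/dθ² = −r cosθ − r²(cos2θ)/√u − r⁴ sin²2θ/(4u^{3/2}),  u = L² − r² sin²θ = 0.106149 m².
Substituting r = 0.0909 m, L = 0.3382 m, θ = 93.6°: d²x/dθ² = +0.030861 m.
a = ω²·d²x/dθ² = (28.06)²·(+0.030861) = +24.307 m/s²;  |a| = 24.307 m/s².

24.3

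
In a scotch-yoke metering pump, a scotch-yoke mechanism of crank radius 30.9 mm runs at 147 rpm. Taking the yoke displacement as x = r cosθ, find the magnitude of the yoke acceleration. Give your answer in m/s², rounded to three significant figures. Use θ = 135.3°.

ω = 15.39 rad/s (from 147 rpm).
x = r cosθ ⇒ ẍ = −rω² cosθ (ω constant).
|a| = rω²|cosθ| = 0.0309·(15.39)²·|cos 135.3°| = 5.2047 m/s².

5.20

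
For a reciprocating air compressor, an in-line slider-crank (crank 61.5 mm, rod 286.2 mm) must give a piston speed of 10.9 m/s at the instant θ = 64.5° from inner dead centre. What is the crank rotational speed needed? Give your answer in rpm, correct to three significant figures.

For an in-line slider-crank, |v_piston| = rω|sinθ|·[1 + r cosθ/√(L² − r² sin²θ)].
With r = 0.0615 m, L = 0.2862 m, θ = 64.5°: the bracketed kinematic factor |dx/dθ| = 0.060744 m.
ω = v/|dx/dθ| = 10.9/0.060744 = 179.44 rad/s.
N = 60ω/(2π) = 1713.6 rpm.

1710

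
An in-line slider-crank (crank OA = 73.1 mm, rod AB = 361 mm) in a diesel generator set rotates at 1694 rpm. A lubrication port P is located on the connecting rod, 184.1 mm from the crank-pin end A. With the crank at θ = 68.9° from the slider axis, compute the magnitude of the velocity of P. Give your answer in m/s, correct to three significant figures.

12.8

ω = 177.4 rad/s.  Crank-pin speed |V_A| = rω = 12.968 m/s, perpendicular to OA.
Rod angle: sinφ = −(r/L) sinθ ⇒ φ = -10.890°; ω_rod = −rω cosθ/√(L²−r²sin²θ) = -13.169 rad/s.
V_P = V_A + ω_rod × AP, with AP = 0.1841 m along the rod.
Components: V_Px = −rω sinθ − a·ω_rod·sinφ = -12.556 m/s;  V_Py = rω cosθ + a·ω_rod·cosφ = +2.2876 m/s.
|V_P| = √(V_Px² + V_Py²) = 12.763 m/s.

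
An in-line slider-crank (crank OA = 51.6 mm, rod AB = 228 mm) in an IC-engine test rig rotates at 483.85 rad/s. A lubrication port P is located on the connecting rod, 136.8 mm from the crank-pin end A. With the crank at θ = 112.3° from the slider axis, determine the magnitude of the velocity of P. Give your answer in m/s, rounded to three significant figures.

ω = 483.9 rad/s.  Crank-pin speed |V_A| = rω = 24.967 m/s, perpendicular to OA.
Rod angle: sinφ = −(r/L) sinθ ⇒ φ = -12.087°; ω_rod = −rω cosθ/√(L²−r²sin²θ) = +42.494 rad/s.
V_P = V_A + ω_rod × AP, with AP = 0.1368 m along the rod.
Components: V_Px = −rω sinθ − a·ω_rod·sinφ = -21.882 m/s;  V_Py = rω cosθ + a·ω_rod·cosφ = -3.7895 m/s.
|V_P| = √(V_Px² + V_Py²) = 22.208 m/s.

22.2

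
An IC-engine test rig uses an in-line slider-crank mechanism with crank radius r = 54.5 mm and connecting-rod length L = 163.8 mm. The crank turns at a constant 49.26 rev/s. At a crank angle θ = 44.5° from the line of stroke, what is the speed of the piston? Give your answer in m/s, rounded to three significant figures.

ω = 2π·49.3 = 309.5 rad/s
For an in-line slider-crank, x = r cosθ + √(L² − r² sin²θ), so v = −rω sinθ·[1 + r cosθ/√(L² − r² sin²θ)].
With r = 0.0545 m, L = 0.1638 m, θ = 44.5°: √(L² − r² sin²θ) = 0.15928 m.
v = −0.0545·309.5·0.70091·[1 + 0.0545·0.71325/0.15928] = -14.708 m/s.
|v| = 14.708 m/s.

14.7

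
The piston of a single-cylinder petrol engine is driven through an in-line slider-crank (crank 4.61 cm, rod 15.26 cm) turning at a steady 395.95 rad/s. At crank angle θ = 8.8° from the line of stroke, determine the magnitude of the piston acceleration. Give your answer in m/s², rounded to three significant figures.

9230

ω = 395.9 rad/s
x(θ) = r cosθ + √(L² − r² sin²θ); with ω constant, a = ω²·d²x/dθ².
d²x/dθ² = −r cosθ − r²(cos2θ)/√u − r⁴ sin²2θ/(4u^{3/2}),  u = L² − r² sin²θ = 0.023237 m².
Substituting r = 0.0461 m, L = 0.1526 m, θ = 8.8°: d²x/dθ² = -0.058875 m.
a = ω²·d²x/dθ² = (395.9)²·(-0.058875) = -9230.3 m/s²;  |a| = 9230.3 m/s².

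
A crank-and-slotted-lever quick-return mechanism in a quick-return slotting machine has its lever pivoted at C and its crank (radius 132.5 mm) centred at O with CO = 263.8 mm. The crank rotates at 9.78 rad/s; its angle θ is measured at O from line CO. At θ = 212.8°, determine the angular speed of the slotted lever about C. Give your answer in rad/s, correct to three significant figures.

4.07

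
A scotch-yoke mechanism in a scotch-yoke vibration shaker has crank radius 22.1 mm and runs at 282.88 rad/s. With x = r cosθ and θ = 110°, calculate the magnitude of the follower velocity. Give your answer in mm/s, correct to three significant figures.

5870

ω = 282.9 rad/s
x = r cosθ ⇒ ẋ = −rω sinθ.
|v| = rω|sinθ| = 0.0221·282.9·|sin 110°| = 5.8746 m/s = 5874.6 mm/s.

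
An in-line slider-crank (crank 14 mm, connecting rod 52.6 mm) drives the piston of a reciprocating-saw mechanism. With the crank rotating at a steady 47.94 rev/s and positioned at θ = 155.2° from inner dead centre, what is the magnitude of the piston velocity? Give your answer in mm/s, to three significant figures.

1340

ω = 2π·47.9 = 301.2 rad/s
For an in-line slider-crank, x = r cosθ + √(L² − r² sin²θ), so v = −rω sinθ·[1 + r cosθ/√(L² − r² sin²θ)].
With r = 0.014 m, L = 0.0526 m, θ = 155.2°: √(L² − r² sin²θ) = 0.052271 m.
v = −0.014·301.2·0.41945·[1 + 0.014·-0.90778/0.052271] = -1.3388 m/s.
|v| = 1.3388 m/s = 1338.8 mm/s.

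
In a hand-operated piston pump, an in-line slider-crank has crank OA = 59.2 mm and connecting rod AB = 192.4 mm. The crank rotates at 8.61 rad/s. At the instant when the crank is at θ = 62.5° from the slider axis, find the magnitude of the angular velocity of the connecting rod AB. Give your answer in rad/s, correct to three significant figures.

1.27

ω = 8.61 rad/s
The rod makes angle φ with the slider axis where L sinφ = r sinθ; differentiating, L cosφ·φ̇ = r ω cosθ.
L cosφ = √(L² − r² sin²θ) = 0.1851 m.
|ω_rod| = r ω |cosθ| / √(L² − r² sin²θ) = 0.0592·8.61·0.46175/0.1851 = 1.2716 rad/s.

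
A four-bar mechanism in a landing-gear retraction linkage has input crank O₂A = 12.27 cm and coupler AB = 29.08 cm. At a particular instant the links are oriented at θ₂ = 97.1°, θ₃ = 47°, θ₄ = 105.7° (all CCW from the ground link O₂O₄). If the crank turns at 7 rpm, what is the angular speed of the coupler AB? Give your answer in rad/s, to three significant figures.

0.0541

ω₂ = 0.733 rad/s (from 7 rpm).
Differentiating the loop-closure r₂e^{iθ₂}+r₃e^{iθ₃}=r₁+r₄e^{iθ₄} gives r₂ω₂e^{iθ₂}+r₃ω₃e^{iθ₃}=r₄ω₄e^{iθ₄}.
Eliminating the other unknown: ω₃ = r₂ω₂ sin(θ₄−θ₂) / [r₃ sin(θ₃−θ₄)].
Numerator sine = +0.14954; denominator sine = -0.85446.
Result = 0.1227·0.733·(+0.14954) / (0.2908·(-0.85446)) = -0.054129 rad/s; magnitude 0.054129 rad/s.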